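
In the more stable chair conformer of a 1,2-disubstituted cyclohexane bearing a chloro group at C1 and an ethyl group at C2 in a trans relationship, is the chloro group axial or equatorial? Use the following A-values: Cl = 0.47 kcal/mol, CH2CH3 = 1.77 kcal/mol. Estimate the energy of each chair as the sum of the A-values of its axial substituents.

C1 and C2 have opposite parity, so for the trans isomer the two substituents are e,e in one chair and a,a in the other.
Chair I (chloro axial, ethyl axial): E = 2.24 kcal/mol.
Chair II (chloro equatorial, ethyl equatorial): E = 0.00 kcal/mol.
Chair II is the more stable (lower-energy) conformer, and in that chair the chloro group is equatorial.

equatorial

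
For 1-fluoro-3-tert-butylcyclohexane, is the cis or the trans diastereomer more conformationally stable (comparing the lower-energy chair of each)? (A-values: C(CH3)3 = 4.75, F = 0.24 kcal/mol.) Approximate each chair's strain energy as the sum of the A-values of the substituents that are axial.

At 1,3 positions (parity same): cis → (e,e or a,a); trans → (a,e or e,a).
Best chair for cis: E = 0.00 kcal/mol; best chair for trans: E = 0.24 kcal/mol.
The cis isomer is lower by 0.24 kcal/mol.

cis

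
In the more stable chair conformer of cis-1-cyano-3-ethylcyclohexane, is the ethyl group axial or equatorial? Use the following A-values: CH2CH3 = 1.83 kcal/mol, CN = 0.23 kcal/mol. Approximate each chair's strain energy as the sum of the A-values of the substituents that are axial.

C1 and C3 have the same parity, so for the cis isomer the two substituents are e,e in one chair and a,a in the other.
Chair I (ethyl axial, cyano axial): E = 2.06 kcal/mol.
Chair II (ethyl equatorial, cyano equatorial): E = 0.00 kcal/mol.
Chair II is the more stable (lower-energy) conformer, and in that chair the ethyl group is equatorial.

equatorial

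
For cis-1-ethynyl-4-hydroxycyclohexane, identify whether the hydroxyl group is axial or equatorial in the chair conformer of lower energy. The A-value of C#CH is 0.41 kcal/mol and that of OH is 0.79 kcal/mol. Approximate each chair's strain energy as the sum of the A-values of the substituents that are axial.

C1 and C4 have opposite parity, so for the cis isomer the two substituents are one axial and one equatorial in each chair.
Chair I (ethynyl axial, hydroxyl equatorial): E = 0.41 kcal/mol.
Chair II (ethynyl equatorial, hydroxyl axial): E = 0.79 kcal/mol.
Chair I is the more stable (lower-energy) conformer, and in that chair the hydroxyl group is equatorial.

equatorial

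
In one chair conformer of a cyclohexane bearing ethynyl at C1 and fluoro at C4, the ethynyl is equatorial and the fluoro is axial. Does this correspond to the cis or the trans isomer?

cis

C1 and C4 have opposite parity, so their axial bonds point in opposite directions.
With opposite-parity carbons, two substituents on the same face are one axial and one equatorial; opposite faces give both axial or both equatorial.
Here the groups are equatorial/axial → same face → cis.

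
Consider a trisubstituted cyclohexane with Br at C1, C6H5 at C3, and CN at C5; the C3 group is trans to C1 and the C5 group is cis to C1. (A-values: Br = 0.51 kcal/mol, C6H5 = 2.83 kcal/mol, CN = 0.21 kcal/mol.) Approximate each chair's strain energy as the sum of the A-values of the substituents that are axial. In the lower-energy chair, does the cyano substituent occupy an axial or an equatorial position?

Chair I (bromo axial, phenyl equatorial, cyano axial): E = 0.72 kcal/mol.
Chair II (bromo equatorial, phenyl axial, cyano equatorial): E = 2.83 kcal/mol.
Chair I is the more stable (lower-energy) conformer, and in that chair the cyano group is axial.

axial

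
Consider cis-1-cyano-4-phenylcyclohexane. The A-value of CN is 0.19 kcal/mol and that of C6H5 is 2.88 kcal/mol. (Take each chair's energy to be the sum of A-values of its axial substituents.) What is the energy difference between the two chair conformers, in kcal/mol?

C1 and C4 have opposite parity, so for the cis isomer the two substituents are one axial and one equatorial in each chair.
Chair I (cyano axial, phenyl equatorial): E = 0.19 kcal/mol.
Chair II (cyano equatorial, phenyl axial): E = 2.88 kcal/mol.
ΔE = 2.88 − 0.19 = 2.69 kcal/mol; chair I is more stable.

2.69 kcal/mol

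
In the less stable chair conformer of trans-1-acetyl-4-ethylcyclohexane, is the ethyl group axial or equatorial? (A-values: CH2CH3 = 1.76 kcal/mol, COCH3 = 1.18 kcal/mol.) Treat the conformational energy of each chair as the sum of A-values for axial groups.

C1 and C4 have opposite parity, so for the trans isomer the two substituents are e,e in one chair and a,a in the other.
Chair I (ethyl axial, acetyl axial): E = 2.94 kcal/mol.
Chair II (ethyl equatorial, acetyl equatorial): E = 0.00 kcal/mol.
Chair I is the less stable (higher-energy) conformer, and in that chair the ethyl group is axial.

axial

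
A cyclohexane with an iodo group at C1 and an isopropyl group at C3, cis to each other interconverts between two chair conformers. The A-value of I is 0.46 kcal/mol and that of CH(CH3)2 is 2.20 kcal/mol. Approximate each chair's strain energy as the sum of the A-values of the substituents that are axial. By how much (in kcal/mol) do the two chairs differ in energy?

C1 and C3 have the same parity, so for the cis isomer the two substituents are e,e in one chair and a,a in the other.
Chair I (iodo axial, isopropyl axial): E = 2.66 kcal/mol.
Chair II (iodo equatorial, isopropyl equatorial): E = 0.00 kcal/mol.
ΔE = 2.66 − 0.00 = 2.66 kcal/mol; chair II is more stable.

2.66 kcal/mol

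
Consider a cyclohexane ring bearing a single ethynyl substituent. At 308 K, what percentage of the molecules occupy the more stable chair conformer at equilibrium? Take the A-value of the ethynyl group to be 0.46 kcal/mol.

One chair has the ethynyl group axial (E = 0.46 kcal/mol) and the other has it equatorial (E = 0).
ΔG = 0.46 kcal/mol between the two chairs.
K = exp(ΔG/RT) with R = 1.987×10⁻³ kcal mol⁻¹ K⁻¹ and T = 308 K gives K ≈ 2.12.
Fraction in the lower-energy chair = K/(K+1) = 68.0%.

68.0%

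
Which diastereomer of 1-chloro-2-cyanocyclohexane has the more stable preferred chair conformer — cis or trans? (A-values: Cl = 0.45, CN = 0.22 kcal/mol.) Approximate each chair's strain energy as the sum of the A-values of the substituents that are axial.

At 1,2 positions (parity opposite): cis → (a,e or e,a); trans → (e,e or a,a).
Best chair for cis: E = 0.22 kcal/mol; best chair for trans: E = 0.00 kcal/mol.
The trans isomer is lower by 0.22 kcal/mol.

trans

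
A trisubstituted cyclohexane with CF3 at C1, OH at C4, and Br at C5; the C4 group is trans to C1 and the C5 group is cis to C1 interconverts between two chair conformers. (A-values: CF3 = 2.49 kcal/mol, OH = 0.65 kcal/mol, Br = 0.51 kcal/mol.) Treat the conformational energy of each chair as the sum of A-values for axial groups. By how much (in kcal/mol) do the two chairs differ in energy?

3.65 kcal/mol

Chair I (trifluoromethyl axial, hydroxyl axial, bromo axial): E = 3.65 kcal/mol.
Chair II (trifluoromethyl equatorial, hydroxyl equatorial, bromo equatorial): E = 0.00 kcal/mol.
ΔE = 3.65 − 0.00 = 3.65 kcal/mol; chair II is more stable.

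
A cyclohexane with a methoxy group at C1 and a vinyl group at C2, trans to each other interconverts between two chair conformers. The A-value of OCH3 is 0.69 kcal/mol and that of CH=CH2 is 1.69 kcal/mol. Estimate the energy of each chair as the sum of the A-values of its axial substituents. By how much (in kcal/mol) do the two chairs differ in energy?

2.38 kcal/mol

C1 and C2 have opposite parity, so for the trans isomer the two substituents are e,e in one chair and a,a in the other.
Chair I (methoxy axial, vinyl axial): E = 2.38 kcal/mol.
Chair II (methoxy equatorial, vinyl equatorial): E = 0.00 kcal/mol.
ΔE = 2.38 − 0.00 = 2.38 kcal/mol; chair II is more stable.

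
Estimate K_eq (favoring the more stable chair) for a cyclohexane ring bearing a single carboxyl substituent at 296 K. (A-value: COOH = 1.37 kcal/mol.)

K ≈ 10.3

One chair has the carboxyl group axial (E = 1.37 kcal/mol) and the other has it equatorial (E = 0).
ΔG = 1.37 kcal/mol between the two chairs.
K = exp(ΔG/RT) with R = 1.987×10⁻³ kcal mol⁻¹ K⁻¹ and T = 296 K gives K ≈ 10.3.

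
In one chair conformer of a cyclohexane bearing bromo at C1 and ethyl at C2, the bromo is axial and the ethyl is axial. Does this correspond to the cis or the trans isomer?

trans

C1 and C2 have opposite parity, so their axial bonds point in opposite directions.
With opposite-parity carbons, two substituents on the same face are one axial and one equatorial; opposite faces give both axial or both equatorial.
Here the groups are axial/axial → opposite face → trans.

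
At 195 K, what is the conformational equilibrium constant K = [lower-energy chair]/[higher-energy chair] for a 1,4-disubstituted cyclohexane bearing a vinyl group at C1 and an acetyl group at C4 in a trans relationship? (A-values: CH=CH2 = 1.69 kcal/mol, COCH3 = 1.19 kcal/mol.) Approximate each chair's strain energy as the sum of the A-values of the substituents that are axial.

K ≈ 1691

C1 and C4 have opposite parity, so for the trans isomer the two substituents are e,e in one chair and a,a in the other.
Chair I (vinyl axial, acetyl axial): E = 2.88 kcal/mol; chair II (vinyl equatorial, acetyl equatorial): E = 0.00 kcal/mol.
ΔG = 2.88 kcal/mol between the two chairs.
K = exp(ΔG/RT) with R = 1.987×10⁻³ kcal mol⁻¹ K⁻¹ and T = 195 K gives K ≈ 1.69e+03.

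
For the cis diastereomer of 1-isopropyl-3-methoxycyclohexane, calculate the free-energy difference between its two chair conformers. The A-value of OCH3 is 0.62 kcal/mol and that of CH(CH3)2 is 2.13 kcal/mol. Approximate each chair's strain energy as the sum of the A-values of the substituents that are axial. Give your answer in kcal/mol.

C1 and C3 have the same parity, so for the cis isomer the two substituents are e,e in one chair and a,a in the other.
Chair I (methoxy axial, isopropyl axial): E = 2.75 kcal/mol.
Chair II (methoxy equatorial, isopropyl equatorial): E = 0.00 kcal/mol.
ΔE = 2.75 − 0.00 = 2.75 kcal/mol; chair II is more stable.

2.75 kcal/mol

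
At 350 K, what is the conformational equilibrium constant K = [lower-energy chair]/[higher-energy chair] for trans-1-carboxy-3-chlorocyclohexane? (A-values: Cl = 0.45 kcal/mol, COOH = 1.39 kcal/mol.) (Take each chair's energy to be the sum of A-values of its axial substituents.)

K ≈ 3.86

C1 and C3 have the same parity, so for the trans isomer the two substituents are one axial and one equatorial in each chair.
Chair I (chloro axial, carboxyl equatorial): E = 0.45 kcal/mol; chair II (chloro equatorial, carboxyl axial): E = 1.39 kcal/mol.
ΔG = 0.94 kcal/mol between the two chairs.
K = exp(ΔG/RT) with R = 1.987×10⁻³ kcal mol⁻¹ K⁻¹ and T = 350 K gives K ≈ 3.86.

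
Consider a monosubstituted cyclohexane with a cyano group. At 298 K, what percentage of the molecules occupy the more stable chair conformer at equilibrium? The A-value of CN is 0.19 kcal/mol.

58.0%

One chair has the cyano group axial (E = 0.19 kcal/mol) and the other has it equatorial (E = 0).
ΔG = 0.19 kcal/mol between the two chairs.
K = exp(ΔG/RT) with R = 1.987×10⁻³ kcal mol⁻¹ K⁻¹ and T = 298 K gives K ≈ 1.38.
Fraction in the lower-energy chair = K/(K+1) = 58.0%.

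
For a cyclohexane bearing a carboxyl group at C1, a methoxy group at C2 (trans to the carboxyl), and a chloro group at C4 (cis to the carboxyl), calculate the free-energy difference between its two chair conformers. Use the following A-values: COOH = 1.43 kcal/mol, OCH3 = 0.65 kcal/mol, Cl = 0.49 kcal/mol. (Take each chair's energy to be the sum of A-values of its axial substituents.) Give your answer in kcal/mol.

1.59 kcal/mol

Chair I (carboxyl axial, methoxy axial, chloro equatorial): E = 2.08 kcal/mol.
Chair II (carboxyl equatorial, methoxy equatorial, chloro axial): E = 0.49 kcal/mol.
ΔE = 2.08 − 0.49 = 1.59 kcal/mol; chair II is more stable.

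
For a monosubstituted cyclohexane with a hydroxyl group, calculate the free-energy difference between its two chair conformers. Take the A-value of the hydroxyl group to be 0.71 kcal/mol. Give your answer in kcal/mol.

A monosubstituted cyclohexane has one chair with the hydroxyl group axial (E = A = 0.71 kcal/mol) and one with it equatorial (E = 0).
ΔE = 0.71 − 0 = 0.71 kcal/mol.

0.71 kcal/mol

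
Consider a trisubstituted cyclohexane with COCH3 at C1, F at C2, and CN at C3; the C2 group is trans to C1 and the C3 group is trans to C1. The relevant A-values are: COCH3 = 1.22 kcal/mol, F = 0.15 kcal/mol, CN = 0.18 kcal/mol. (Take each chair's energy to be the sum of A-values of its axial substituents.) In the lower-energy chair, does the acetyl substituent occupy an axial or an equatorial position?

equatorial

Chair I (acetyl axial, fluoro axial, cyano equatorial): E = 1.37 kcal/mol.
Chair II (acetyl equatorial, fluoro equatorial, cyano axial): E = 0.18 kcal/mol.
Chair II is the more stable (lower-energy) conformer, and in that chair the acetyl group is equatorial.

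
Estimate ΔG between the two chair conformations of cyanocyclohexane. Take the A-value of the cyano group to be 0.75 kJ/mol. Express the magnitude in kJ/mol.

A monosubstituted cyclohexane has one chair with the cyano group axial (E = A = 0.75 kJ/mol) and one with it equatorial (E = 0).
ΔE = 0.75 − 0 = 0.75 kJ/mol.

0.75 kJ/mol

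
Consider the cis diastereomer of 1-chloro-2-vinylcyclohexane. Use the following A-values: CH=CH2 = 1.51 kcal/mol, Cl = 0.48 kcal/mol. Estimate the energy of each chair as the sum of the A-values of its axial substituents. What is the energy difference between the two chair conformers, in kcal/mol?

C1 and C2 have opposite parity, so for the cis isomer the two substituents are one axial and one equatorial in each chair.
Chair I (vinyl axial, chloro equatorial): E = 1.51 kcal/mol.
Chair II (vinyl equatorial, chloro axial): E = 0.48 kcal/mol.
ΔE = 1.51 − 0.48 = 1.03 kcal/mol; chair II is more stable.

1.03 kcal/mol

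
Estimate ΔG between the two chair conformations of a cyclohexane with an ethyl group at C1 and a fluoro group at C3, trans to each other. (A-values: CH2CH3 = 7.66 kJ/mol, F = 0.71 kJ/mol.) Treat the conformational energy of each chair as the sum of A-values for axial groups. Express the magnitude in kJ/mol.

C1 and C3 have the same parity, so for the trans isomer the two substituents are one axial and one equatorial in each chair.
Chair I (ethyl axial, fluoro equatorial): E = 7.66 kJ/mol.
Chair II (ethyl equatorial, fluoro axial): E = 0.71 kJ/mol.
ΔE = 7.66 − 0.71 = 6.95 kJ/mol; chair II is more stable.

6.95 kJ/mol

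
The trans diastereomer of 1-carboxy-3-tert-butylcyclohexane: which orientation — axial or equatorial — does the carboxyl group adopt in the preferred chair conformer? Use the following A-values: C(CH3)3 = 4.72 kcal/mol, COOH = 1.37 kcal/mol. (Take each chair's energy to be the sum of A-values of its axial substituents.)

C1 and C3 have the same parity, so for the trans isomer the two substituents are one axial and one equatorial in each chair.
Chair I (tert-butyl axial, carboxyl equatorial): E = 4.72 kcal/mol.
Chair II (tert-butyl equatorial, carboxyl axial): E = 1.37 kcal/mol.
Chair II is the more stable (lower-energy) conformer, and in that chair the carboxyl group is axial.

axial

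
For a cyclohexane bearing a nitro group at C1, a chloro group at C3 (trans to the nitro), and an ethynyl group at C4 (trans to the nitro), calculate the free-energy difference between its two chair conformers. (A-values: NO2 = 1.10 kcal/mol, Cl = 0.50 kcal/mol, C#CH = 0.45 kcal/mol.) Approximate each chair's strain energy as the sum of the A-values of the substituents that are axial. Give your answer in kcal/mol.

1.05 kcal/mol

Chair I (nitro axial, chloro equatorial, ethynyl axial): E = 1.55 kcal/mol.
Chair II (nitro equatorial, chloro axial, ethynyl equatorial): E = 0.50 kcal/mol.
ΔE = 1.55 − 0.50 = 1.05 kcal/mol; chair II is more stable.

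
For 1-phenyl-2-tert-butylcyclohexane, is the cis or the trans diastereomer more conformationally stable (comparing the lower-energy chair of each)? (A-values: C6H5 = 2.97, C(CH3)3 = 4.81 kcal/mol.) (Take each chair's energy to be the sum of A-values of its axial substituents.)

At 1,2 positions (parity opposite): cis → (a,e or e,a); trans → (e,e or a,a).
Best chair for cis: E = 2.97 kcal/mol; best chair for trans: E = 0.00 kcal/mol.
The trans isomer is lower by 2.97 kcal/mol.

trans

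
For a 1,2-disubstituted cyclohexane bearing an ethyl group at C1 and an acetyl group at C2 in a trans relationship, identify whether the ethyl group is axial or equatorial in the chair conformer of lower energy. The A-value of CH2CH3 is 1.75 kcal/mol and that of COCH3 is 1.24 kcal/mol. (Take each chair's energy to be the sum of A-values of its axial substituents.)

C1 and C2 have opposite parity, so for the trans isomer the two substituents are e,e in one chair and a,a in the other.
Chair I (ethyl axial, acetyl axial): E = 2.99 kcal/mol.
Chair II (ethyl equatorial, acetyl equatorial): E = 0.00 kcal/mol.
Chair II is the more stable (lower-energy) conformer, and in that chair the ethyl group is equatorial.

equatorial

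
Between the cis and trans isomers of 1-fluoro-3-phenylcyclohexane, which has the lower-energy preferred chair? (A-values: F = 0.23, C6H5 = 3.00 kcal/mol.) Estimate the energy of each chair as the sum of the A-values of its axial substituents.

cis

At 1,3 positions (parity same): cis → (e,e or a,a); trans → (a,e or e,a).
Best chair for cis: E = 0.00 kcal/mol; best chair for trans: E = 0.23 kcal/mol.
The cis isomer is lower by 0.23 kcal/mol.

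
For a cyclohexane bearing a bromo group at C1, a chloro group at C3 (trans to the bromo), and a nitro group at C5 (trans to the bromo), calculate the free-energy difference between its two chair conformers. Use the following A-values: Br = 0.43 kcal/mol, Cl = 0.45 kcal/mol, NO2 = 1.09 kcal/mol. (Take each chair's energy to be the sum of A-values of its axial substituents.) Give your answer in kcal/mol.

1.11 kcal/mol

Chair I (bromo axial, chloro equatorial, nitro equatorial): E = 0.43 kcal/mol.
Chair II (bromo equatorial, chloro axial, nitro axial): E = 1.54 kcal/mol.
ΔE = 1.54 − 0.43 = 1.11 kcal/mol; chair I is more stable.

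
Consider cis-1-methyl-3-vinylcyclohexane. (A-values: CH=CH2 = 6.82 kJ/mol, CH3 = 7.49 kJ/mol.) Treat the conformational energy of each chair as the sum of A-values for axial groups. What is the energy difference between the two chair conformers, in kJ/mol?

14.31 kJ/mol

C1 and C3 have the same parity, so for the cis isomer the two substituents are e,e in one chair and a,a in the other.
Chair I (vinyl axial, methyl axial): E = 14.31 kJ/mol.
Chair II (vinyl equatorial, methyl equatorial): E = 0.00 kJ/mol.
ΔE = 14.31 − 0.00 = 14.31 kJ/mol; chair II is more stable.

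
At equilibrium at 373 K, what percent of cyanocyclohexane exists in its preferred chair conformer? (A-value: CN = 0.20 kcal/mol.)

56.7%

One chair has the cyano group axial (E = 0.20 kcal/mol) and the other has it equatorial (E = 0).
ΔG = 0.20 kcal/mol between the two chairs.
K = exp(ΔG/RT) with R = 1.987×10⁻³ kcal mol⁻¹ K⁻¹ and T = 373 K gives K ≈ 1.31.
Fraction in the lower-energy chair = K/(K+1) = 56.7%.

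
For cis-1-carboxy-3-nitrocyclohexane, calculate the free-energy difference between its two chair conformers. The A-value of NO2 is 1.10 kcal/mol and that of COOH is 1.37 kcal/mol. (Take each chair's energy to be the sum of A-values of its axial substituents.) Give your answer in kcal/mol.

C1 and C3 have the same parity, so for the cis isomer the two substituents are e,e in one chair and a,a in the other.
Chair I (nitro axial, carboxyl axial): E = 2.47 kcal/mol.
Chair II (nitro equatorial, carboxyl equatorial): E = 0.00 kcal/mol.
ΔE = 2.47 − 0.00 = 2.47 kcal/mol; chair II is more stable.

2.47 kcal/mol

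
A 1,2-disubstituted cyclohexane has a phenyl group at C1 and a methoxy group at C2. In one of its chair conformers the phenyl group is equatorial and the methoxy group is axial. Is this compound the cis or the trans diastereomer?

C1 and C2 have opposite parity, so their axial bonds point in opposite directions.
With opposite-parity carbons, two substituents on the same face are one axial and one equatorial; opposite faces give both axial or both equatorial.
Here the groups are equatorial/axial → same face → cis.

cis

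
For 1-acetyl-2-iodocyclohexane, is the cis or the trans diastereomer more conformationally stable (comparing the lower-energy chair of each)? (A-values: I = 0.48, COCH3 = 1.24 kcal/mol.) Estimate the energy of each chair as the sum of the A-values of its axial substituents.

trans

At 1,2 positions (parity opposite): cis → (a,e or e,a); trans → (e,e or a,a).
Best chair for cis: E = 0.48 kcal/mol; best chair for trans: E = 0.00 kcal/mol.
The trans isomer is lower by 0.48 kcal/mol.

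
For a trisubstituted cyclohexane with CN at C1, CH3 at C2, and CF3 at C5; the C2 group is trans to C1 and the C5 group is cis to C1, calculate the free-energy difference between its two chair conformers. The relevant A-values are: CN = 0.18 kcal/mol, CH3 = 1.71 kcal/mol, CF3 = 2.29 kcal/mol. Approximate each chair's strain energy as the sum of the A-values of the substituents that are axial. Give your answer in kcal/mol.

4.18 kcal/mol

Chair I (cyano axial, methyl axial, trifluoromethyl axial): E = 4.18 kcal/mol.
Chair II (cyano equatorial, methyl equatorial, trifluoromethyl equatorial): E = 0.00 kcal/mol.
ΔE = 4.18 − 0.00 = 4.18 kcal/mol; chair II is more stable.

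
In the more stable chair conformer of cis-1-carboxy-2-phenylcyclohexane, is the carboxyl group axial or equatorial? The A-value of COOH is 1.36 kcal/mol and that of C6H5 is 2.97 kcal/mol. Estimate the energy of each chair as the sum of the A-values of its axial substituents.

axial

C1 and C2 have opposite parity, so for the cis isomer the two substituents are one axial and one equatorial in each chair.
Chair I (carboxyl axial, phenyl equatorial): E = 1.36 kcal/mol.
Chair II (carboxyl equatorial, phenyl axial): E = 2.97 kcal/mol.
Chair I is the more stable (lower-energy) conformer, and in that chair the carboxyl group is axial.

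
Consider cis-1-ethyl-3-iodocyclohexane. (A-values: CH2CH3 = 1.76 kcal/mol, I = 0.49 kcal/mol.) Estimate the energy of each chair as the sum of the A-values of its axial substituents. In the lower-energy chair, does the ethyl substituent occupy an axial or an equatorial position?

equatorial

C1 and C3 have the same parity, so for the cis isomer the two substituents are e,e in one chair and a,a in the other.
Chair I (ethyl axial, iodo axial): E = 2.25 kcal/mol.
Chair II (ethyl equatorial, iodo equatorial): E = 0.00 kcal/mol.
Chair II is the more stable (lower-energy) conformer, and in that chair the ethyl group is equatorial.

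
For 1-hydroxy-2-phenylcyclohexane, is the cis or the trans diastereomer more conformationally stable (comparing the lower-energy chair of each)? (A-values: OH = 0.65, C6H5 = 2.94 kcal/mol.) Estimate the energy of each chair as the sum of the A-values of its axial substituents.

trans

At 1,2 positions (parity opposite): cis → (a,e or e,a); trans → (e,e or a,a).
Best chair for cis: E = 0.65 kcal/mol; best chair for trans: E = 0.00 kcal/mol.
The trans isomer is lower by 0.65 kcal/mol.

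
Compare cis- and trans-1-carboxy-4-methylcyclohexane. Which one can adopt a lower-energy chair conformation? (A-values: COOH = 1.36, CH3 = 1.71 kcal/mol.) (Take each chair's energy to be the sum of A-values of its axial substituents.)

trans

At 1,4 positions (parity opposite): cis → (a,e or e,a); trans → (e,e or a,a).
Best chair for cis: E = 1.36 kcal/mol; best chair for trans: E = 0.00 kcal/mol.
The trans isomer is lower by 1.36 kcal/mol.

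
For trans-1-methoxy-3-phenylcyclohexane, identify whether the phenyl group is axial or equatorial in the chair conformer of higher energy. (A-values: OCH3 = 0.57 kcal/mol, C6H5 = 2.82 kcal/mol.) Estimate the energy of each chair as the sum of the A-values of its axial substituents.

axial

C1 and C3 have the same parity, so for the trans isomer the two substituents are one axial and one equatorial in each chair.
Chair I (methoxy axial, phenyl equatorial): E = 0.57 kcal/mol.
Chair II (methoxy equatorial, phenyl axial): E = 2.82 kcal/mol.
Chair II is the less stable (higher-energy) conformer, and in that chair the phenyl group is axial.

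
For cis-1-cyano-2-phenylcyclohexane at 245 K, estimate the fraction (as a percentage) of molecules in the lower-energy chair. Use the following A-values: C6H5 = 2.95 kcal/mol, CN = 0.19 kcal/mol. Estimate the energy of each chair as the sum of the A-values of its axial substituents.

C1 and C2 have opposite parity, so for the cis isomer the two substituents are one axial and one equatorial in each chair.
Chair I (phenyl axial, cyano equatorial): E = 2.95 kcal/mol; chair II (phenyl equatorial, cyano axial): E = 0.19 kcal/mol.
ΔG = 2.76 kcal/mol between the two chairs.
K = exp(ΔG/RT) with R = 1.987×10⁻³ kcal mol⁻¹ K⁻¹ and T = 245 K gives K ≈ 290.
Fraction in the lower-energy chair = K/(K+1) = 99.7%.

99.7%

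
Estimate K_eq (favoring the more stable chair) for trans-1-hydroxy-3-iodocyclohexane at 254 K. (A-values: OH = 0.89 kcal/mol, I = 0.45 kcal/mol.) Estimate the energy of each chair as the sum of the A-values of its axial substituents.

C1 and C3 have the same parity, so for the trans isomer the two substituents are one axial and one equatorial in each chair.
Chair I (hydroxyl axial, iodo equatorial): E = 0.89 kcal/mol; chair II (hydroxyl equatorial, iodo axial): E = 0.45 kcal/mol.
ΔG = 0.44 kcal/mol between the two chairs.
K = exp(ΔG/RT) with R = 1.987×10⁻³ kcal mol⁻¹ K⁻¹ and T = 254 K gives K ≈ 2.39.

K ≈ 2.39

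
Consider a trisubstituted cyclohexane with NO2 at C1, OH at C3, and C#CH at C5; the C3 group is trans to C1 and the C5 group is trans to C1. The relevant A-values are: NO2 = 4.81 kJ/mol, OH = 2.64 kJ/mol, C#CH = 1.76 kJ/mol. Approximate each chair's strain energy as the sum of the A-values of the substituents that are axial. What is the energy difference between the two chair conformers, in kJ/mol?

0.41 kJ/mol

Chair I (nitro axial, hydroxyl equatorial, ethynyl equatorial): E = 4.81 kJ/mol.
Chair II (nitro equatorial, hydroxyl axial, ethynyl axial): E = 4.40 kJ/mol.
ΔE = 4.81 − 4.40 = 0.41 kJ/mol; chair II is more stable.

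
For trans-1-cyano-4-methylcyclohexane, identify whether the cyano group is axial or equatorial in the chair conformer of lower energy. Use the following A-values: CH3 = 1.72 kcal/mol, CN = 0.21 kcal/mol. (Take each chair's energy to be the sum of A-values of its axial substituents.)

equatorial

C1 and C4 have opposite parity, so for the trans isomer the two substituents are e,e in one chair and a,a in the other.
Chair I (methyl axial, cyano axial): E = 1.93 kcal/mol.
Chair II (methyl equatorial, cyano equatorial): E = 0.00 kcal/mol.
Chair II is the more stable (lower-energy) conformer, and in that chair the cyano group is equatorial.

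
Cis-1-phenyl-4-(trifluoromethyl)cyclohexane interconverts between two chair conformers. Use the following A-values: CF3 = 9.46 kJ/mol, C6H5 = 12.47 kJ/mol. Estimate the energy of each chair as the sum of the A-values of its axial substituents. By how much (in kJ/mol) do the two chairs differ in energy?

3.01 kJ/mol

C1 and C4 have opposite parity, so for the cis isomer the two substituents are one axial and one equatorial in each chair.
Chair I (trifluoromethyl axial, phenyl equatorial): E = 9.46 kJ/mol.
Chair II (trifluoromethyl equatorial, phenyl axial): E = 12.47 kJ/mol.
ΔE = 12.47 − 9.46 = 3.01 kJ/mol; chair I is more stable.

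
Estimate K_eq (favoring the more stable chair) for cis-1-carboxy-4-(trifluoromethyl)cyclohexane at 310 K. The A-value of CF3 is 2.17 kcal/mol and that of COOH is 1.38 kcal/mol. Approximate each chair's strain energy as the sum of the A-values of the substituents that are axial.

C1 and C4 have opposite parity, so for the cis isomer the two substituents are one axial and one equatorial in each chair.
Chair I (trifluoromethyl axial, carboxyl equatorial): E = 2.17 kcal/mol; chair II (trifluoromethyl equatorial, carboxyl axial): E = 1.38 kcal/mol.
ΔG = 0.79 kcal/mol between the two chairs.
K = exp(ΔG/RT) with R = 1.987×10⁻³ kcal mol⁻¹ K⁻¹ and T = 310 K gives K ≈ 3.61.

K ≈ 3.61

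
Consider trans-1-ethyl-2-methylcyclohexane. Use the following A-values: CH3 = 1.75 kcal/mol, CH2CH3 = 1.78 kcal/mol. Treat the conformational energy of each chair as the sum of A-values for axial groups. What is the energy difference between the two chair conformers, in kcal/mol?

C1 and C2 have opposite parity, so for the trans isomer the two substituents are e,e in one chair and a,a in the other.
Chair I (methyl axial, ethyl axial): E = 3.53 kcal/mol.
Chair II (methyl equatorial, ethyl equatorial): E = 0.00 kcal/mol.
ΔE = 3.53 − 0.00 = 3.53 kcal/mol; chair II is more stable.

3.53 kcal/mol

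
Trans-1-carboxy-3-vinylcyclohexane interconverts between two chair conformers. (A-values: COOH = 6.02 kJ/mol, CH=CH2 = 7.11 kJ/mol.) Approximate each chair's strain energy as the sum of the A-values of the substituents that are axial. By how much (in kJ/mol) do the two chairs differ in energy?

1.09 kJ/mol

C1 and C3 have the same parity, so for the trans isomer the two substituents are one axial and one equatorial in each chair.
Chair I (carboxyl axial, vinyl equatorial): E = 6.02 kJ/mol.
Chair II (carboxyl equatorial, vinyl axial): E = 7.11 kJ/mol.
ΔE = 7.11 − 6.02 = 1.09 kJ/mol; chair I is more stable.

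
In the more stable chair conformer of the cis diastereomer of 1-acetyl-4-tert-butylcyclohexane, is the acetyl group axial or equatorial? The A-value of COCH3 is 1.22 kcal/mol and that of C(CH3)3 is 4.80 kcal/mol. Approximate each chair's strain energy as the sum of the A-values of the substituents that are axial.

C1 and C4 have opposite parity, so for the cis isomer the two substituents are one axial and one equatorial in each chair.
Chair I (acetyl axial, tert-butyl equatorial): E = 1.22 kcal/mol.
Chair II (acetyl equatorial, tert-butyl axial): E = 4.80 kcal/mol.
Chair I is the more stable (lower-energy) conformer, and in that chair the acetyl group is axial.

axial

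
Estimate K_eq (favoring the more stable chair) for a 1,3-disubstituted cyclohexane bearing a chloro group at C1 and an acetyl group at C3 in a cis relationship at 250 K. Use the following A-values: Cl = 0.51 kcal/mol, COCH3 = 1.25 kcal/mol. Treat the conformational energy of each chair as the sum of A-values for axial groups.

K ≈ 34.6

C1 and C3 have the same parity, so for the cis isomer the two substituents are e,e in one chair and a,a in the other.
Chair I (chloro axial, acetyl axial): E = 1.76 kcal/mol; chair II (chloro equatorial, acetyl equatorial): E = 0.00 kcal/mol.
ΔG = 1.76 kcal/mol between the two chairs.
K = exp(ΔG/RT) with R = 1.987×10⁻³ kcal mol⁻¹ K⁻¹ and T = 250 K gives K ≈ 34.6.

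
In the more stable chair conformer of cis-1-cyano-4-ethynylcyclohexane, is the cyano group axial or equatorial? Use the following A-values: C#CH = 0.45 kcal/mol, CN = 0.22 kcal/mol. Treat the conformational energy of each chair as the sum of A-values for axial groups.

C1 and C4 have opposite parity, so for the cis isomer the two substituents are one axial and one equatorial in each chair.
Chair I (ethynyl axial, cyano equatorial): E = 0.45 kcal/mol.
Chair II (ethynyl equatorial, cyano axial): E = 0.22 kcal/mol.
Chair II is the more stable (lower-energy) conformer, and in that chair the cyano group is axial.

axial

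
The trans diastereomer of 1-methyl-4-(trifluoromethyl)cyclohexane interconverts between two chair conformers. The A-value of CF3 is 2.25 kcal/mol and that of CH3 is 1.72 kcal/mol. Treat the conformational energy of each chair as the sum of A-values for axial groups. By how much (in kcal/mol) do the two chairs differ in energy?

3.97 kcal/mol

C1 and C4 have opposite parity, so for the trans isomer the two substituents are e,e in one chair and a,a in the other.
Chair I (trifluoromethyl axial, methyl axial): E = 3.97 kcal/mol.
Chair II (trifluoromethyl equatorial, methyl equatorial): E = 0.00 kcal/mol.
ΔE = 3.97 − 0.00 = 3.97 kcal/mol; chair II is more stable.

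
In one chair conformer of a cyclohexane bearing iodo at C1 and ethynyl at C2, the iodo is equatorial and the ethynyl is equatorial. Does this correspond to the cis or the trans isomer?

C1 and C2 have opposite parity, so their axial bonds point in opposite directions.
With opposite-parity carbons, two substituents on the same face are one axial and one equatorial; opposite faces give both axial or both equatorial.
Here the groups are equatorial/equatorial → opposite face → trans.

trans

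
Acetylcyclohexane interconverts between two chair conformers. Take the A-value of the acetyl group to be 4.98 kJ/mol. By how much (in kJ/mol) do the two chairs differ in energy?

A monosubstituted cyclohexane has one chair with the acetyl group axial (E = A = 4.98 kJ/mol) and one with it equatorial (E = 0).
ΔE = 4.98 − 0 = 4.98 kJ/mol.

4.98 kJ/mol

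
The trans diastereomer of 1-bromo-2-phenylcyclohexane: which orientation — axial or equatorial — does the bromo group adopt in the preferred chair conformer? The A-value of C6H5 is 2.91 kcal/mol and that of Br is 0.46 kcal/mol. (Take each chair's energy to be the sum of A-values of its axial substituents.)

equatorial

C1 and C2 have opposite parity, so for the trans isomer the two substituents are e,e in one chair and a,a in the other.
Chair I (phenyl axial, bromo axial): E = 3.37 kcal/mol.
Chair II (phenyl equatorial, bromo equatorial): E = 0.00 kcal/mol.
Chair II is the more stable (lower-energy) conformer, and in that chair the bromo group is equatorial.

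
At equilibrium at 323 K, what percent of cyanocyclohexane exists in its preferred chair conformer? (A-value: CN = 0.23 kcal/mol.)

58.9%

One chair has the cyano group axial (E = 0.23 kcal/mol) and the other has it equatorial (E = 0).
ΔG = 0.23 kcal/mol between the two chairs.
K = exp(ΔG/RT) with R = 1.987×10⁻³ kcal mol⁻¹ K⁻¹ and T = 323 K gives K ≈ 1.43.
Fraction in the lower-energy chair = K/(K+1) = 58.9%.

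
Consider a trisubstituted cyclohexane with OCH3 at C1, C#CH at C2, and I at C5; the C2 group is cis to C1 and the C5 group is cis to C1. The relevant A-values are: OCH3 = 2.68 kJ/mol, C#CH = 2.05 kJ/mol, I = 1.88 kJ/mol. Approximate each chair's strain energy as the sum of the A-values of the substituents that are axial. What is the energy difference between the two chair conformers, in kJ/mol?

Chair I (methoxy axial, ethynyl equatorial, iodo axial): E = 4.56 kJ/mol.
Chair II (methoxy equatorial, ethynyl axial, iodo equatorial): E = 2.05 kJ/mol.
ΔE = 4.56 − 2.05 = 2.51 kJ/mol; chair II is more stable.

2.51 kJ/mol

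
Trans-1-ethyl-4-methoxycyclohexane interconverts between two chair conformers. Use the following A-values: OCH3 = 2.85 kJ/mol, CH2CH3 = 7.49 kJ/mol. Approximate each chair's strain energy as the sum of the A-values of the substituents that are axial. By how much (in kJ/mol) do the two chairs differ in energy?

10.34 kJ/mol

C1 and C4 have opposite parity, so for the trans isomer the two substituents are e,e in one chair and a,a in the other.
Chair I (methoxy axial, ethyl axial): E = 10.34 kJ/mol.
Chair II (methoxy equatorial, ethyl equatorial): E = 0.00 kJ/mol.
ΔE = 10.34 − 0.00 = 10.34 kJ/mol; chair II is more stable.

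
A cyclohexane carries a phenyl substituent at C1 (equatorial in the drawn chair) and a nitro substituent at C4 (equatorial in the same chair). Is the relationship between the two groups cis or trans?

trans

C1 and C4 have opposite parity, so their axial bonds point in opposite directions.
With opposite-parity carbons, two substituents on the same face are one axial and one equatorial; opposite faces give both axial or both equatorial.
Here the groups are equatorial/equatorial → opposite face → trans.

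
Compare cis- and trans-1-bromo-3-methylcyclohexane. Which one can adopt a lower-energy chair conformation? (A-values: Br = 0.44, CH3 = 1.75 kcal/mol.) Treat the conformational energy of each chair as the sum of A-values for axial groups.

At 1,3 positions (parity same): cis → (e,e or a,a); trans → (a,e or e,a).
Best chair for cis: E = 0.00 kcal/mol; best chair for trans: E = 0.44 kcal/mol.
The cis isomer is lower by 0.44 kcal/mol.

cis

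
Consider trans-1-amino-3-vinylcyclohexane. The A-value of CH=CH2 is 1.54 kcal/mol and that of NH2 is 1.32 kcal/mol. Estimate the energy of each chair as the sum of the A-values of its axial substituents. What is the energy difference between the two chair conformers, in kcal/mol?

C1 and C3 have the same parity, so for the trans isomer the two substituents are one axial and one equatorial in each chair.
Chair I (vinyl axial, amino equatorial): E = 1.54 kcal/mol.
Chair II (vinyl equatorial, amino axial): E = 1.32 kcal/mol.
ΔE = 1.54 − 1.32 = 0.22 kcal/mol; chair II is more stable.

0.22 kcal/mol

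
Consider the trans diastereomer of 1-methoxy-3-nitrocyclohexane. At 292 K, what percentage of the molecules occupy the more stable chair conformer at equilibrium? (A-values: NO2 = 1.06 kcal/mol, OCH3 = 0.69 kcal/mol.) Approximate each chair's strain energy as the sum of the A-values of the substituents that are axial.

65.4%

C1 and C3 have the same parity, so for the trans isomer the two substituents are one axial and one equatorial in each chair.
Chair I (nitro axial, methoxy equatorial): E = 1.06 kcal/mol; chair II (nitro equatorial, methoxy axial): E = 0.69 kcal/mol.
ΔG = 0.37 kcal/mol between the two chairs.
K = exp(ΔG/RT) with R = 1.987×10⁻³ kcal mol⁻¹ K⁻¹ and T = 292 K gives K ≈ 1.89.
Fraction in the lower-energy chair = K/(K+1) = 65.4%.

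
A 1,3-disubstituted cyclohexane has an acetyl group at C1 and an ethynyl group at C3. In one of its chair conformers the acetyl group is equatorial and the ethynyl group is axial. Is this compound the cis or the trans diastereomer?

trans

C1 and C3 have the same parity, so their axial bonds point in the same direction.
With same-parity carbons, two substituents on the same face are both axial or both equatorial; opposite faces give one of each.
Here the groups are equatorial/axial → opposite face → trans.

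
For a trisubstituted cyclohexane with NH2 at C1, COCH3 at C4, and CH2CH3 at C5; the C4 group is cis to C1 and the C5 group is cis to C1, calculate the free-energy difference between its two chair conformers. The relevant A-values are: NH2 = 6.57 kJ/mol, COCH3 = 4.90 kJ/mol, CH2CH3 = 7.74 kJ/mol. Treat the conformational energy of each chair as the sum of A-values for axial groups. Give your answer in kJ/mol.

Chair I (amino axial, acetyl equatorial, ethyl axial): E = 14.31 kJ/mol.
Chair II (amino equatorial, acetyl axial, ethyl equatorial): E = 4.90 kJ/mol.
ΔE = 14.31 − 4.90 = 9.41 kJ/mol; chair II is more stable.

9.41 kJ/mol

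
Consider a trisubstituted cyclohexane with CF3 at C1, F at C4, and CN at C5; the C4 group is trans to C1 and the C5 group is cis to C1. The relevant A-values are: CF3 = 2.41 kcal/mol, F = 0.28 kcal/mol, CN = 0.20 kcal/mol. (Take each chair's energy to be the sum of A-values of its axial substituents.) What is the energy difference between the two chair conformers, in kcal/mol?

2.89 kcal/mol

Chair I (trifluoromethyl axial, fluoro axial, cyano axial): E = 2.89 kcal/mol.
Chair II (trifluoromethyl equatorial, fluoro equatorial, cyano equatorial): E = 0.00 kcal/mol.
ΔE = 2.89 − 0.00 = 2.89 kcal/mol; chair II is more stable.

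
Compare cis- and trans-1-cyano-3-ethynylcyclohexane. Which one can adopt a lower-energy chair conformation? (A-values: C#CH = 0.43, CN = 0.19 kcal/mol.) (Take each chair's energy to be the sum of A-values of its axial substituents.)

At 1,3 positions (parity same): cis → (e,e or a,a); trans → (a,e or e,a).
Best chair for cis: E = 0.00 kcal/mol; best chair for trans: E = 0.19 kcal/mol.
The cis isomer is lower by 0.19 kcal/mol.

cis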